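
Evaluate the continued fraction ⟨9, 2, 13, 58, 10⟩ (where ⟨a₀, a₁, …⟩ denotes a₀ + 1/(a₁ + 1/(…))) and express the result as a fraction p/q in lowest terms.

a_0 = 9: 9/1
a_1 = 2: 19/2
a_2 = 13: 256/27
a_3 = 58: 14867/1568
a_4 = 10: 148926/15707

148926/15707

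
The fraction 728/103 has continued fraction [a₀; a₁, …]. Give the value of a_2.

1

⌊728/103⌋ = 7, remainder 7
⌊103/7⌋ = 14, remainder 5
⌊7/5⌋ = 1, remainder 2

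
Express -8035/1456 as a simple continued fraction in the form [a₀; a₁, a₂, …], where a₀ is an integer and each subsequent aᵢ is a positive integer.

Apply division with remainder until the remainder is 0:
-8035 = -6·1456 + 701, so a_0 = -6
1456 = 2·701 + 54, so a_1 = 2
701 = 12·54 + 53, so a_2 = 12
54 = 1·53 + 1, so a_3 = 1
53 = 53·1 + 0, so a_4 = 53

[-6; 2, 12, 1, 53]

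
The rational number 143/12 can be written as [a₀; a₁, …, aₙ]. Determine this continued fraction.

[11; 1, 11]

143 ÷ 12 → quotient 11, remainder 11
12 ÷ 11 → quotient 1, remainder 1
11 ÷ 1 → quotient 11, remainder 0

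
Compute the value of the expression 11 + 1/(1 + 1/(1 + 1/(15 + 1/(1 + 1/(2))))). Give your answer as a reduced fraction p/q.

1117/97

Start with 2.
1 + 1/(2/1) = 1 + 1/2 = 3/2
15 + 1/(3/2) = 15 + 2/3 = 47/3
1 + 1/(47/3) = 1 + 3/47 = 50/47
1 + 1/(50/47) = 1 + 47/50 = 97/50
11 + 1/(97/50) = 11 + 50/97 = 1117/97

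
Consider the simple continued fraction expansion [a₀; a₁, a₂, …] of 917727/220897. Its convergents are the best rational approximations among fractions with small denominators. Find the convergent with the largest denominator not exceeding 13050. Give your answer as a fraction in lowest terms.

22339/5377

a_0 = 4: 4/1  (≤ bound)
a_1 = 6: 25/6  (≤ bound)
a_2 = 2: 54/13  (≤ bound)
a_3 = 7: 403/97  (≤ bound)
a_4 = 1: 457/110  (≤ bound)
a_5 = 48: 22339/5377  (≤ bound)
a_6 = 10: 223847/53880  (> 13050, stop)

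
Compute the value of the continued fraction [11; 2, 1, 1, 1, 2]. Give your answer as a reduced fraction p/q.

239/21

Start with 2.
1 + 1/(2/1) = 1 + 1/2 = 3/2
1 + 1/(3/2) = 1 + 2/3 = 5/3
1 + 1/(5/3) = 1 + 3/5 = 8/5
2 + 1/(8/5) = 2 + 5/8 = 21/8
11 + 1/(21/8) = 11 + 8/21 = 239/21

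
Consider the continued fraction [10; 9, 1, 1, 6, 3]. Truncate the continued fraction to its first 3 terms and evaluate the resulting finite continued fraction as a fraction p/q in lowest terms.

101/10

Start with 1.
9 + 1/(1/1) = 9 + 1/1 = 10/1
10 + 1/(10/1) = 10 + 1/10 = 101/10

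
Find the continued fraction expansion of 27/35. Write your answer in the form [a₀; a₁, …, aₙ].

27 ÷ 35 → quotient 0, remainder 27
35 ÷ 27 → quotient 1, remainder 8
27 ÷ 8 → quotient 3, remainder 3
8 ÷ 3 → quotient 2, remainder 2
3 ÷ 2 → quotient 1, remainder 1
2 ÷ 1 → quotient 2, remainder 0

[0; 1, 3, 2, 1, 2]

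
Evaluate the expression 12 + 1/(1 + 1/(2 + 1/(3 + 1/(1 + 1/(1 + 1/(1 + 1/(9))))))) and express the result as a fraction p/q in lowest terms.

4405/347

Compute successive convergents:
a_0 = 12: 12/1
a_1 = 1: 13/1
a_2 = 2: 38/3
a_3 = 3: 127/10
a_4 = 1: 165/13
a_5 = 1: 292/23
a_6 = 1: 457/36
a_7 = 9: 4405/347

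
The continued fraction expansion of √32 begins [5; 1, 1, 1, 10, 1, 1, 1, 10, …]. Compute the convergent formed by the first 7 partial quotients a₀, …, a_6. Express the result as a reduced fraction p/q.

379/67

Start with 1.
1 + 1/(1/1) = 1 + 1/1 = 2/1
10 + 1/(2/1) = 10 + 1/2 = 21/2
1 + 1/(21/2) = 1 + 2/21 = 23/21
1 + 1/(23/21) = 1 + 21/23 = 44/23
1 + 1/(44/23) = 1 + 23/44 = 67/44
5 + 1/(67/44) = 5 + 44/67 = 379/67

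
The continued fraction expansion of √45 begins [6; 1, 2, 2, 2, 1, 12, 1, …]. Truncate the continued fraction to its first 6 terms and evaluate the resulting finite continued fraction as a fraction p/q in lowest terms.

Start with 1.
2 + 1/(1/1) = 2 + 1/1 = 3/1
2 + 1/(3/1) = 2 + 1/3 = 7/3
2 + 1/(7/3) = 2 + 3/7 = 17/7
1 + 1/(17/7) = 1 + 7/17 = 24/17
6 + 1/(24/17) = 6 + 17/24 = 161/24

161/24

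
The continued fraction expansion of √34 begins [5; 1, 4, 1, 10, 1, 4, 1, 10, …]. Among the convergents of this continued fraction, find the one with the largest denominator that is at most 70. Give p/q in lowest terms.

List convergents until the denominator exceeds the bound:
a_0 = 5: 5/1  (≤ bound)
a_1 = 1: 6/1  (≤ bound)
a_2 = 4: 29/5  (≤ bound)
a_3 = 1: 35/6  (≤ bound)
a_4 = 10: 379/65  (≤ bound)
a_5 = 1: 414/71  (> 70, stop)

379/65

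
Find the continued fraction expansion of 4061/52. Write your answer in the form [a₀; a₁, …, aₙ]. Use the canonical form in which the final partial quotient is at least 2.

[78; 10, 2, 2]

Run the Euclidean algorithm, recording each quotient:
⌊4061/52⌋ = 78, remainder 5
⌊52/5⌋ = 10, remainder 2
⌊5/2⌋ = 2, remainder 1
⌊2/1⌋ = 2, remainder 0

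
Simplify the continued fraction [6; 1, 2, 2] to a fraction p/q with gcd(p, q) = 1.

Use the convergent recurrence hₖ = aₖ·hₖ₋₁ + hₖ₋₂ (and likewise for the denominators kₖ):
a_0 = 6: 6/1
a_1 = 1: 7/1
a_2 = 2: 20/3
a_3 = 2: 47/7

47/7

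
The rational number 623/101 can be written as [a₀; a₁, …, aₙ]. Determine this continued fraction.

⌊623/101⌋ = 6, remainder 17
⌊101/17⌋ = 5, remainder 16
⌊17/16⌋ = 1, remainder 1
⌊16/1⌋ = 16, remainder 0

[6; 5, 1, 16]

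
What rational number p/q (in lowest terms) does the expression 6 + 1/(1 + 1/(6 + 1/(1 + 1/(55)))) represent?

Compute successive convergents:
a_0 = 6: 6/1
a_1 = 1: 7/1
a_2 = 6: 48/7
a_3 = 1: 55/8
a_4 = 55: 3073/447

3073/447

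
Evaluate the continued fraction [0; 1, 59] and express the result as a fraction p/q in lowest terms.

a_0 = 0: 0/1
a_1 = 1: 1/1
a_2 = 59: 59/60

59/60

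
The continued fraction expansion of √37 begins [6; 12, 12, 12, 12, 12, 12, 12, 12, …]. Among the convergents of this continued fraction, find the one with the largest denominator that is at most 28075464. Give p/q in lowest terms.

a_0 = 6: 6/1  (≤ bound)
a_1 = 12: 73/12  (≤ bound)
a_2 = 12: 882/145  (≤ bound)
a_3 = 12: 10657/1752  (≤ bound)
a_4 = 12: 128766/21169  (≤ bound)
a_5 = 12: 1555849/255780  (≤ bound)
a_6 = 12: 18798954/3090529  (≤ bound)
a_7 = 12: 227143297/37342128  (> 28075464, stop)

18798954/3090529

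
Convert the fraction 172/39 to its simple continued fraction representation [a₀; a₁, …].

[4; 2, 2, 3, 2]

172 = 4·39 + 16, so a_0 = 4
39 = 2·16 + 7, so a_1 = 2
16 = 2·7 + 2, so a_2 = 2
7 = 3·2 + 1, so a_3 = 3
2 = 2·1 + 0, so a_4 = 2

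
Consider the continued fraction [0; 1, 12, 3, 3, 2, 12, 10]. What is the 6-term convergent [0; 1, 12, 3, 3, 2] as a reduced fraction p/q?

283/306

Build up convergents one term at a time:
a_0 = 0: 0/1
a_1 = 1: 1/1
a_2 = 12: 12/13
a_3 = 3: 37/40
a_4 = 3: 123/133
a_5 = 2: 283/306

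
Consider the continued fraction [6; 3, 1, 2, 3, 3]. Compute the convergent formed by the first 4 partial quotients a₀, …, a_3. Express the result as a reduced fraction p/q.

Build up convergents one term at a time:
a_0 = 6: 6/1
a_1 = 3: 19/3
a_2 = 1: 25/4
a_3 = 2: 69/11

69/11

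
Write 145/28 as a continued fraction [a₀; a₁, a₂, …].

[5; 5, 1, 1, 2]

Run the Euclidean algorithm, recording each quotient:
⌊145/28⌋ = 5, remainder 5
⌊28/5⌋ = 5, remainder 3
⌊5/3⌋ = 1, remainder 2
⌊3/2⌋ = 1, remainder 1
⌊2/1⌋ = 2, remainder 0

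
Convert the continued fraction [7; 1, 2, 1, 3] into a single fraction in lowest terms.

Starting at the tail and folding back:
Start with 3.
1 + 1/(3/1) = 1 + 1/3 = 4/3
2 + 1/(4/3) = 2 + 3/4 = 11/4
1 + 1/(11/4) = 1 + 4/11 = 15/11
7 + 1/(15/11) = 7 + 11/15 = 116/15

116/15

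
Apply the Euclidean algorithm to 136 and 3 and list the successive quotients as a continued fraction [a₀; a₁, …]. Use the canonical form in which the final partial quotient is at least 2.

⌊136/3⌋ = 45, remainder 1
⌊3/1⌋ = 3, remainder 0

[45; 3]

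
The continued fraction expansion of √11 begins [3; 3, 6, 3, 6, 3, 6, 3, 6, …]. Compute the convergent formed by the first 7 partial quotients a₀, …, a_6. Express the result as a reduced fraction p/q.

Start with 6.
3 + 1/(6/1) = 3 + 1/6 = 19/6
6 + 1/(19/6) = 6 + 6/19 = 120/19
3 + 1/(120/19) = 3 + 19/120 = 379/120
6 + 1/(379/120) = 6 + 120/379 = 2394/379
3 + 1/(2394/379) = 3 + 379/2394 = 7561/2394
3 + 1/(7561/2394) = 3 + 2394/7561 = 25077/7561

25077/7561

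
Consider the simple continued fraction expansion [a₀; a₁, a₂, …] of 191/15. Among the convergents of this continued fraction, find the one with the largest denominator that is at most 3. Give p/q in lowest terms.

38/3

List convergents until the denominator exceeds the bound:
a_0 = 12: 12/1  (≤ bound)
a_1 = 1: 13/1  (≤ bound)
a_2 = 2: 38/3  (≤ bound)
a_3 = 1: 51/4  (> 3, stop)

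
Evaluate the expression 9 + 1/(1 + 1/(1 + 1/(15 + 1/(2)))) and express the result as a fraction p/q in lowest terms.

a_0 = 9: 9/1
a_1 = 1: 10/1
a_2 = 1: 19/2
a_3 = 15: 295/31
a_4 = 2: 609/64

609/64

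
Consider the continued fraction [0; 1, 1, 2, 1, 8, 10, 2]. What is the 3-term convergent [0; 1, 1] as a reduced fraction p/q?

1/2

Start with 1.
1 + 1/(1/1) = 1 + 1/1 = 2/1
0 + 1/(2/1) = 0 + 1/2 = 1/2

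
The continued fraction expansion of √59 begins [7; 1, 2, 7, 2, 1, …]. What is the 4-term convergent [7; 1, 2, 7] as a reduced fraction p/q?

a_0 = 7: 7/1
a_1 = 1: 8/1
a_2 = 2: 23/3
a_3 = 7: 169/22

169/22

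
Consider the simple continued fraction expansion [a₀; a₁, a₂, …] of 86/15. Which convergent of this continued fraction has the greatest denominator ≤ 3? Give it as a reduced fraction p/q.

a_0 = 5: 5/1  (≤ bound)
a_1 = 1: 6/1  (≤ bound)
a_2 = 2: 17/3  (≤ bound)
a_3 = 1: 23/4  (> 3, stop)

17/3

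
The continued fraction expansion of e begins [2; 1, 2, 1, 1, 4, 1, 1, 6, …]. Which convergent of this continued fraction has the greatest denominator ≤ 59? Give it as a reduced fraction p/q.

a_0 = 2: 2/1  (≤ bound)
a_1 = 1: 3/1  (≤ bound)
a_2 = 2: 8/3  (≤ bound)
a_3 = 1: 11/4  (≤ bound)
a_4 = 1: 19/7  (≤ bound)
a_5 = 4: 87/32  (≤ bound)
a_6 = 1: 106/39  (≤ bound)
a_7 = 1: 193/71  (> 59, stop)

106/39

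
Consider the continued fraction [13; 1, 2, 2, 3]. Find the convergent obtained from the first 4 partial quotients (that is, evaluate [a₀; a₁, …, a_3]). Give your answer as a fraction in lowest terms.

96/7

Work from the innermost term outward:
Start with 2.
2 + 1/(2/1) = 2 + 1/2 = 5/2
1 + 1/(5/2) = 1 + 2/5 = 7/5
13 + 1/(7/5) = 13 + 5/7 = 96/7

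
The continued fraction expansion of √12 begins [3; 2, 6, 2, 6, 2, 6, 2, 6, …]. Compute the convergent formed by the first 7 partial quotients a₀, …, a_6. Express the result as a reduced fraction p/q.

8733/2521

Work from the innermost term outward:
Start with 6.
2 + 1/(6/1) = 2 + 1/6 = 13/6
6 + 1/(13/6) = 6 + 6/13 = 84/13
2 + 1/(84/13) = 2 + 13/84 = 181/84
6 + 1/(181/84) = 6 + 84/181 = 1170/181
2 + 1/(1170/181) = 2 + 181/1170 = 2521/1170
3 + 1/(2521/1170) = 3 + 1170/2521 = 8733/2521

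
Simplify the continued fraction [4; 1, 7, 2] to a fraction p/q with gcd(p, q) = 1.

83/17

a_0 = 4: 4/1
a_1 = 1: 5/1
a_2 = 7: 39/8
a_3 = 2: 83/17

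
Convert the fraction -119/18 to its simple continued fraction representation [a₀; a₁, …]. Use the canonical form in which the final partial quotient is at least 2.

[-7; 2, 1, 1, 3]

-119 = -7·18 + 7, so a_0 = -7
18 = 2·7 + 4, so a_1 = 2
7 = 1·4 + 3, so a_2 = 1
4 = 1·3 + 1, so a_3 = 1
3 = 3·1 + 0, so a_4 = 3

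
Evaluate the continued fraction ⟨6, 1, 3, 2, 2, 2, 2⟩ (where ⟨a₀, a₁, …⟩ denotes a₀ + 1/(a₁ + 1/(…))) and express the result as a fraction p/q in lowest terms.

a_0 = 6: 6/1
a_1 = 1: 7/1
a_2 = 3: 27/4
a_3 = 2: 61/9
a_4 = 2: 149/22
a_5 = 2: 359/53
a_6 = 2: 867/128

867/128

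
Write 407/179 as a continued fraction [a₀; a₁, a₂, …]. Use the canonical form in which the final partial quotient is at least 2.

Apply division with remainder until the remainder is 0:
407 = 2·179 + 49, so a_0 = 2
179 = 3·49 + 32, so a_1 = 3
49 = 1·32 + 17, so a_2 = 1
32 = 1·17 + 15, so a_3 = 1
17 = 1·15 + 2, so a_4 = 1
15 = 7·2 + 1, so a_5 = 7
2 = 2·1 + 0, so a_6 = 2

[2; 3, 1, 1, 1, 7, 2]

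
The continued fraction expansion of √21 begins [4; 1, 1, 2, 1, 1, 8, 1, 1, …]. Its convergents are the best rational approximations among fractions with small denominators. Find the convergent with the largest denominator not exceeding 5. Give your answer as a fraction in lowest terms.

List convergents until the denominator exceeds the bound:
a_0 = 4: 4/1  (≤ bound)
a_1 = 1: 5/1  (≤ bound)
a_2 = 1: 9/2  (≤ bound)
a_3 = 2: 23/5  (≤ bound)
a_4 = 1: 32/7  (> 5, stop)

23/5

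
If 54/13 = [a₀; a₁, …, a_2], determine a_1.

6

Run the Euclidean algorithm, recording each quotient:
⌊54/13⌋ = 4, remainder 2
⌊13/2⌋ = 6, remainder 1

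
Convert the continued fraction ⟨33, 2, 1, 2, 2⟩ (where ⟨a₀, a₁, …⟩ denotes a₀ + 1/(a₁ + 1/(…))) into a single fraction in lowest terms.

Build up convergents one term at a time:
a_0 = 33: 33/1
a_1 = 2: 67/2
a_2 = 1: 100/3
a_3 = 2: 267/8
a_4 = 2: 634/19

634/19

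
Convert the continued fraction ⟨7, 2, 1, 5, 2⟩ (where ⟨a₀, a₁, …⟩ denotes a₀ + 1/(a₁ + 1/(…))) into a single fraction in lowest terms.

Build up convergents one term at a time:
a_0 = 7: 7/1
a_1 = 2: 15/2
a_2 = 1: 22/3
a_3 = 5: 125/17
a_4 = 2: 272/37

272/37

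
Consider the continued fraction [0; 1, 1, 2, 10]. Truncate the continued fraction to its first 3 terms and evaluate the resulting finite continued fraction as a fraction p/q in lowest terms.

Build up convergents one term at a time:
a_0 = 0: 0/1
a_1 = 1: 1/1
a_2 = 1: 1/2

1/2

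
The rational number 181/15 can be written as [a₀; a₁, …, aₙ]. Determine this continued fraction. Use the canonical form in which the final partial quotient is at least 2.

[12; 15]

181 = 12·15 + 1, so a_0 = 12
15 = 15·1 + 0, so a_1 = 15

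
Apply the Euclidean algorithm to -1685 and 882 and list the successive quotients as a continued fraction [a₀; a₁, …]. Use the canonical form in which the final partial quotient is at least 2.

⌊-1685/882⌋ = -2, remainder 79
⌊882/79⌋ = 11, remainder 13
⌊79/13⌋ = 6, remainder 1
⌊13/1⌋ = 13, remainder 0

[-2; 11, 6, 13]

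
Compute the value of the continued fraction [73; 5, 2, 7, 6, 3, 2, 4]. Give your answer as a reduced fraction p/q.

a_0 = 73: 73/1
a_1 = 5: 366/5
a_2 = 2: 805/11
a_3 = 7: 6001/82
a_4 = 6: 36811/503
a_5 = 3: 116434/1591
a_6 = 2: 269679/3685
a_7 = 4: 1195150/16331

1195150/16331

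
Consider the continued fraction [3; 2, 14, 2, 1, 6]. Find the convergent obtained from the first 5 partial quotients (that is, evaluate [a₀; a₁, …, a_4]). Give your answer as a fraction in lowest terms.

310/89

a_0 = 3: 3/1
a_1 = 2: 7/2
a_2 = 14: 101/29
a_3 = 2: 209/60
a_4 = 1: 310/89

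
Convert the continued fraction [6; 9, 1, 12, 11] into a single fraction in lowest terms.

Start with 11.
12 + 1/(11/1) = 12 + 1/11 = 133/11
1 + 1/(133/11) = 1 + 11/133 = 144/133
9 + 1/(144/133) = 9 + 133/144 = 1429/144
6 + 1/(1429/144) = 6 + 144/1429 = 8718/1429

8718/1429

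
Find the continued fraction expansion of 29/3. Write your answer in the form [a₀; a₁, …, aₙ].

29 ÷ 3 → quotient 9, remainder 2
3 ÷ 2 → quotient 1, remainder 1
2 ÷ 1 → quotient 2, remainder 0

[9; 1, 2]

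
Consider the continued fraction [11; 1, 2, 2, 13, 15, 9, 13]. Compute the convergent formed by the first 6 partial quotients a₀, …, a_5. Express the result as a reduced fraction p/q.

Use the convergent recurrence hₖ = aₖ·hₖ₋₁ + hₖ₋₂ (and likewise for the denominators kₖ):
a_0 = 11: 11/1
a_1 = 1: 12/1
a_2 = 2: 35/3
a_3 = 2: 82/7
a_4 = 13: 1101/94
a_5 = 15: 16597/1417

16597/1417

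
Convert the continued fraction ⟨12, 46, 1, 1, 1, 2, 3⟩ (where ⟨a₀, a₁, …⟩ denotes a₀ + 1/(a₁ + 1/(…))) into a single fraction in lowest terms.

15135/1259

Start with 3.
2 + 1/(3/1) = 2 + 1/3 = 7/3
1 + 1/(7/3) = 1 + 3/7 = 10/7
1 + 1/(10/7) = 1 + 7/10 = 17/10
1 + 1/(17/10) = 1 + 10/17 = 27/17
46 + 1/(27/17) = 46 + 17/27 = 1259/27
12 + 1/(1259/27) = 12 + 27/1259 = 15135/1259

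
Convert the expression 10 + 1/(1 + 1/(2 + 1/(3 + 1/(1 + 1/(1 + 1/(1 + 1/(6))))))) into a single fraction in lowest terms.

2556/239

Start with 6.
1 + 1/(6/1) = 1 + 1/6 = 7/6
1 + 1/(7/6) = 1 + 6/7 = 13/7
1 + 1/(13/7) = 1 + 7/13 = 20/13
3 + 1/(20/13) = 3 + 13/20 = 73/20
2 + 1/(73/20) = 2 + 20/73 = 166/73
1 + 1/(166/73) = 1 + 73/166 = 239/166
10 + 1/(239/166) = 10 + 166/239 = 2556/239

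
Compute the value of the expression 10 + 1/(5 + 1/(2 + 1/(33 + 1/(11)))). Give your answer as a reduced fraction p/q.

Compute successive convergents:
a_0 = 10: 10/1
a_1 = 5: 51/5
a_2 = 2: 112/11
a_3 = 33: 3747/368
a_4 = 11: 41329/4059

41329/4059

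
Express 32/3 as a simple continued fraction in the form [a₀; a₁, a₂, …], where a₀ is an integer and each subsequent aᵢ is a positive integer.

[10; 1, 2]

⌊32/3⌋ = 10, remainder 2
⌊3/2⌋ = 1, remainder 1
⌊2/1⌋ = 2, remainder 0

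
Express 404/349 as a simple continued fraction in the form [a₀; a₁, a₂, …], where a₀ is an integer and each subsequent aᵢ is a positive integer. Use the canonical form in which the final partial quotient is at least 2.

[1; 6, 2, 1, 8, 2]

404 ÷ 349 → quotient 1, remainder 55
349 ÷ 55 → quotient 6, remainder 19
55 ÷ 19 → quotient 2, remainder 17
19 ÷ 17 → quotient 1, remainder 2
17 ÷ 2 → quotient 8, remainder 1
2 ÷ 1 → quotient 2, remainder 0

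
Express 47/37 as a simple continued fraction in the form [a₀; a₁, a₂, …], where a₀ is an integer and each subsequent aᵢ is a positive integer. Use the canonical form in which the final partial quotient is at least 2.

[1; 3, 1, 2, 3]

47 ÷ 37 → quotient 1, remainder 10
37 ÷ 10 → quotient 3, remainder 7
10 ÷ 7 → quotient 1, remainder 3
7 ÷ 3 → quotient 2, remainder 1
3 ÷ 1 → quotient 3, remainder 0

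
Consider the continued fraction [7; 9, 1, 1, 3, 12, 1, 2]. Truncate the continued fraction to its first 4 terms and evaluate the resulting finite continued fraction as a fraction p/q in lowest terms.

135/19

Start with 1.
1 + 1/(1/1) = 1 + 1/1 = 2/1
9 + 1/(2/1) = 9 + 1/2 = 19/2
7 + 1/(19/2) = 7 + 2/19 = 135/19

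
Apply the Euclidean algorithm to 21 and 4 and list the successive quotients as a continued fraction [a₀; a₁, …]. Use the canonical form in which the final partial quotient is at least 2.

[5; 4]

21 = 5·4 + 1, so a_0 = 5
4 = 4·1 + 0, so a_1 = 4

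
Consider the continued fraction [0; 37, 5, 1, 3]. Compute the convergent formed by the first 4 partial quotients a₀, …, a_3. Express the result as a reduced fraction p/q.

6/223

Start with 1.
5 + 1/(1/1) = 5 + 1/1 = 6/1
37 + 1/(6/1) = 37 + 1/6 = 223/6
0 + 1/(223/6) = 0 + 6/223 = 6/223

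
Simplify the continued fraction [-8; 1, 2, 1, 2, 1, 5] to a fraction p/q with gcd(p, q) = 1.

a_0 = -8: -8/1
a_1 = 1: -7/1
a_2 = 2: -22/3
a_3 = 1: -29/4
a_4 = 2: -80/11
a_5 = 1: -109/15
a_6 = 5: -625/86

-625/86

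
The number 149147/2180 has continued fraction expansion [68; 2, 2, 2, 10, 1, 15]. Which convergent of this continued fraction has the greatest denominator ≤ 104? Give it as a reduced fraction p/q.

821/12

List convergents until the denominator exceeds the bound:
a_0 = 68: 68/1  (≤ bound)
a_1 = 2: 137/2  (≤ bound)
a_2 = 2: 342/5  (≤ bound)
a_3 = 2: 821/12  (≤ bound)
a_4 = 10: 8552/125  (> 104, stop)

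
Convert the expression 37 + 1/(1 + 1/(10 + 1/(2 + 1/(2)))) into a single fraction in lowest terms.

Build up convergents one term at a time:
a_0 = 37: 37/1
a_1 = 1: 38/1
a_2 = 10: 417/11
a_3 = 2: 872/23
a_4 = 2: 2161/57

2161/57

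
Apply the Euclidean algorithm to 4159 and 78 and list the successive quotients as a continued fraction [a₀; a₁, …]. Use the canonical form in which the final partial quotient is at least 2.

Run the Euclidean algorithm, recording each quotient:
4159 = 53·78 + 25, so a_0 = 53
78 = 3·25 + 3, so a_1 = 3
25 = 8·3 + 1, so a_2 = 8
3 = 3·1 + 0, so a_3 = 3

[53; 3, 8, 3]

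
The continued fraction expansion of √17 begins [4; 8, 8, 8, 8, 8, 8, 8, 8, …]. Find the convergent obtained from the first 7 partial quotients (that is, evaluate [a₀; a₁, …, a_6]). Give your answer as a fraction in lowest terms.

a_0 = 4: 4/1
a_1 = 8: 33/8
a_2 = 8: 268/65
a_3 = 8: 2177/528
a_4 = 8: 17684/4289
a_5 = 8: 143649/34840
a_6 = 8: 1166876/283009

1166876/283009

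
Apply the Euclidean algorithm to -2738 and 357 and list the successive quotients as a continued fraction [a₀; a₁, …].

Apply division with remainder until the remainder is 0:
-2738 = -8·357 + 118, so a_0 = -8
357 = 3·118 + 3, so a_1 = 3
118 = 39·3 + 1, so a_2 = 39
3 = 3·1 + 0, so a_3 = 3

[-8; 3, 39, 3]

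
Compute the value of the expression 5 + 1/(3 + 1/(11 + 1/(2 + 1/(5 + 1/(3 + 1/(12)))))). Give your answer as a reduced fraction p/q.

81163/15245

a_0 = 5: 5/1
a_1 = 3: 16/3
a_2 = 11: 181/34
a_3 = 2: 378/71
a_4 = 5: 2071/389
a_5 = 3: 6591/1238
a_6 = 12: 81163/15245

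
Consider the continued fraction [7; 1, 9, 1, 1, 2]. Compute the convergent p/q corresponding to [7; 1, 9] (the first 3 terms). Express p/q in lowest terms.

Use the convergent recurrence hₖ = aₖ·hₖ₋₁ + hₖ₋₂ (and likewise for the denominators kₖ):
a_0 = 7: 7/1
a_1 = 1: 8/1
a_2 = 9: 79/10

79/10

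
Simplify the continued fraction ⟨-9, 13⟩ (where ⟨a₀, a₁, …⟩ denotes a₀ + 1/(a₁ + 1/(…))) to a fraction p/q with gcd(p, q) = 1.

-116/13

a_0 = -9: -9/1
a_1 = 13: -116/13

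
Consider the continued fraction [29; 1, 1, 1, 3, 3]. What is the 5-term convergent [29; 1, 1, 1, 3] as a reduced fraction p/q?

a_0 = 29: 29/1
a_1 = 1: 30/1
a_2 = 1: 59/2
a_3 = 1: 89/3
a_4 = 3: 326/11

326/11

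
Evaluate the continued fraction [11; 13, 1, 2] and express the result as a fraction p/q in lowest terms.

a_0 = 11: 11/1
a_1 = 13: 144/13
a_2 = 1: 155/14
a_3 = 2: 454/41

454/41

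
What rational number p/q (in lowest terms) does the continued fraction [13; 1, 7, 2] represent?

236/17

Starting at the tail and folding back:
Start with 2.
7 + 1/(2/1) = 7 + 1/2 = 15/2
1 + 1/(15/2) = 1 + 2/15 = 17/15
13 + 1/(17/15) = 13 + 15/17 = 236/17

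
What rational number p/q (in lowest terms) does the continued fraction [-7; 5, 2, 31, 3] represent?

-7152/1049

Start with 3.
31 + 1/(3/1) = 31 + 1/3 = 94/3
2 + 1/(94/3) = 2 + 3/94 = 191/94
5 + 1/(191/94) = 5 + 94/191 = 1049/191
-7 + 1/(1049/191) = -7 + 191/1049 = -7152/1049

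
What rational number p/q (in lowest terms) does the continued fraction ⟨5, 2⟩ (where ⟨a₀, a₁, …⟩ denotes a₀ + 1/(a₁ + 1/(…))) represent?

11/2

Use the convergent recurrence hₖ = aₖ·hₖ₋₁ + hₖ₋₂ (and likewise for the denominators kₖ):
a_0 = 5: 5/1
a_1 = 2: 11/2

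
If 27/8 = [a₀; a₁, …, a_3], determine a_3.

⌊27/8⌋ = 3, remainder 3
⌊8/3⌋ = 2, remainder 2
⌊3/2⌋ = 1, remainder 1
⌊2/1⌋ = 2, remainder 0

2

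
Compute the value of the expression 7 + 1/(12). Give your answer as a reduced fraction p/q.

85/12

Start with 12.
7 + 1/(12/1) = 7 + 1/12 = 85/12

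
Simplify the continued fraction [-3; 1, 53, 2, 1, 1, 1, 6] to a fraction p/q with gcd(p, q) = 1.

-5817/2882

a_0 = -3: -3/1
a_1 = 1: -2/1
a_2 = 53: -109/54
a_3 = 2: -220/109
a_4 = 1: -329/163
a_5 = 1: -549/272
a_6 = 1: -878/435
a_7 = 6: -5817/2882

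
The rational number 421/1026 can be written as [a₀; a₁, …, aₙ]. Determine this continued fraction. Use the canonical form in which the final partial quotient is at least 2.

421 ÷ 1026 → quotient 0, remainder 421
1026 ÷ 421 → quotient 2, remainder 184
421 ÷ 184 → quotient 2, remainder 53
184 ÷ 53 → quotient 3, remainder 25
53 ÷ 25 → quotient 2, remainder 3
25 ÷ 3 → quotient 8, remainder 1
3 ÷ 1 → quotient 3, remainder 0

[0; 2, 2, 3, 2, 8, 3]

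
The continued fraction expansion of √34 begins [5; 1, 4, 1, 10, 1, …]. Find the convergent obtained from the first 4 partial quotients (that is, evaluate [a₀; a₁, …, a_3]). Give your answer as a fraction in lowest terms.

Starting at the tail and folding back:
Start with 1.
4 + 1/(1/1) = 4 + 1/1 = 5/1
1 + 1/(5/1) = 1 + 1/5 = 6/5
5 + 1/(6/5) = 5 + 5/6 = 35/6

35/6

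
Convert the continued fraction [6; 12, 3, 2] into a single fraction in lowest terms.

523/86

Start with 2.
3 + 1/(2/1) = 3 + 1/2 = 7/2
12 + 1/(7/2) = 12 + 2/7 = 86/7
6 + 1/(86/7) = 6 + 7/86 = 523/86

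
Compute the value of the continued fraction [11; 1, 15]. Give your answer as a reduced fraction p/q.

191/16

a_0 = 11: 11/1
a_1 = 1: 12/1
a_2 = 15: 191/16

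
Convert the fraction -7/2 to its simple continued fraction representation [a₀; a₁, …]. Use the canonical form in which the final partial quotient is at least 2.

-7 = -4·2 + 1, so a_0 = -4
2 = 2·1 + 0, so a_1 = 2

[-4; 2]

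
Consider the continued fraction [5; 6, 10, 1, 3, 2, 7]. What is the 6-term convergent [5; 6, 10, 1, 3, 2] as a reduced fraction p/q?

3052/591

a_0 = 5: 5/1
a_1 = 6: 31/6
a_2 = 10: 315/61
a_3 = 1: 346/67
a_4 = 3: 1353/262
a_5 = 2: 3052/591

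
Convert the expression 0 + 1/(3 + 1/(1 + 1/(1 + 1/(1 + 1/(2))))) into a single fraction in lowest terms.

8/29

Use the convergent recurrence hₖ = aₖ·hₖ₋₁ + hₖ₋₂ (and likewise for the denominators kₖ):
a_0 = 0: 0/1
a_1 = 3: 1/3
a_2 = 1: 1/4
a_3 = 1: 2/7
a_4 = 1: 3/11
a_5 = 2: 8/29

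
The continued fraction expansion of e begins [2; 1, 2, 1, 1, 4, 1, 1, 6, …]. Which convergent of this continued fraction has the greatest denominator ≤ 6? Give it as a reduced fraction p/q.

11/4

a_0 = 2: 2/1  (≤ bound)
a_1 = 1: 3/1  (≤ bound)
a_2 = 2: 8/3  (≤ bound)
a_3 = 1: 11/4  (≤ bound)
a_4 = 1: 19/7  (> 6, stop)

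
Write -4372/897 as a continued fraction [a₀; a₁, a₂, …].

[-5; 7, 1, 15, 7]

-4372 ÷ 897 → quotient -5, remainder 113
897 ÷ 113 → quotient 7, remainder 106
113 ÷ 106 → quotient 1, remainder 7
106 ÷ 7 → quotient 15, remainder 1
7 ÷ 1 → quotient 7, remainder 0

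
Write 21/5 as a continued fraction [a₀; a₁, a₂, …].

Apply division with remainder until the remainder is 0:
⌊21/5⌋ = 4, remainder 1
⌊5/1⌋ = 5, remainder 0

[4; 5]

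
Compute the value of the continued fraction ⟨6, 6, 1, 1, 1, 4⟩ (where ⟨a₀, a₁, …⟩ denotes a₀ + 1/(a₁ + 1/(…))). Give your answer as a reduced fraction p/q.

Start with 4.
1 + 1/(4/1) = 1 + 1/4 = 5/4
1 + 1/(5/4) = 1 + 4/5 = 9/5
1 + 1/(9/5) = 1 + 5/9 = 14/9
6 + 1/(14/9) = 6 + 9/14 = 93/14
6 + 1/(93/14) = 6 + 14/93 = 572/93

572/93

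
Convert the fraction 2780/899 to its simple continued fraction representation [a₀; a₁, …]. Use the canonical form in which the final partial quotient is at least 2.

[3; 10, 1, 4, 1, 13]

⌊2780/899⌋ = 3, remainder 83
⌊899/83⌋ = 10, remainder 69
⌊83/69⌋ = 1, remainder 14
⌊69/14⌋ = 4, remainder 13
⌊14/13⌋ = 1, remainder 1
⌊13/1⌋ = 13, remainder 0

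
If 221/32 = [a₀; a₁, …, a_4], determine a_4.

221 = 6·32 + 29, so a_0 = 6
32 = 1·29 + 3, so a_1 = 1
29 = 9·3 + 2, so a_2 = 9
3 = 1·2 + 1, so a_3 = 1
2 = 2·1 + 0, so a_4 = 2

2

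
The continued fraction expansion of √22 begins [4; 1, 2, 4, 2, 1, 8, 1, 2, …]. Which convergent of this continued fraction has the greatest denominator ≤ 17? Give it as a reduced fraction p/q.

a_0 = 4: 4/1  (≤ bound)
a_1 = 1: 5/1  (≤ bound)
a_2 = 2: 14/3  (≤ bound)
a_3 = 4: 61/13  (≤ bound)
a_4 = 2: 136/29  (> 17, stop)

61/13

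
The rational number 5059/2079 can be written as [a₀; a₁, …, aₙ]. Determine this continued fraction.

[2; 2, 3, 3, 1, 22, 3]

Repeatedly divide and take the remainder:
5059 ÷ 2079 → quotient 2, remainder 901
2079 ÷ 901 → quotient 2, remainder 277
901 ÷ 277 → quotient 3, remainder 70
277 ÷ 70 → quotient 3, remainder 67
70 ÷ 67 → quotient 1, remainder 3
67 ÷ 3 → quotient 22, remainder 1
3 ÷ 1 → quotient 3, remainder 0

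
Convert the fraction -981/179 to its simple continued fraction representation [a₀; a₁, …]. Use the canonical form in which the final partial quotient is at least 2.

[-6; 1, 1, 12, 3, 2]

Repeatedly divide and take the remainder:
-981 = -6·179 + 93, so a_0 = -6
179 = 1·93 + 86, so a_1 = 1
93 = 1·86 + 7, so a_2 = 1
86 = 12·7 + 2, so a_3 = 12
7 = 3·2 + 1, so a_4 = 3
2 = 2·1 + 0, so a_5 = 2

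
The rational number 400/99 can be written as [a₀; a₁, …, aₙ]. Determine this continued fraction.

[4; 24, 1, 3]

⌊400/99⌋ = 4, remainder 4
⌊99/4⌋ = 24, remainder 3
⌊4/3⌋ = 1, remainder 1
⌊3/1⌋ = 3, remainder 0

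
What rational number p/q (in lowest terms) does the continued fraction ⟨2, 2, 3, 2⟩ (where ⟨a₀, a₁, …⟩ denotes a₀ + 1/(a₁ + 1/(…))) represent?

Start with 2.
3 + 1/(2/1) = 3 + 1/2 = 7/2
2 + 1/(7/2) = 2 + 2/7 = 16/7
2 + 1/(16/7) = 2 + 7/16 = 39/16

39/16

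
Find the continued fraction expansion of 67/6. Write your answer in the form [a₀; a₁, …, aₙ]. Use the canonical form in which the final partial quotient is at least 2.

67 ÷ 6 → quotient 11, remainder 1
6 ÷ 1 → quotient 6, remainder 0

[11; 6]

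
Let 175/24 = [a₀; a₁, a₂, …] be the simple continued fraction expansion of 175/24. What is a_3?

Run the Euclidean algorithm, recording each quotient:
175 ÷ 24 → quotient 7, remainder 7
24 ÷ 7 → quotient 3, remainder 3
7 ÷ 3 → quotient 2, remainder 1
3 ÷ 1 → quotient 3, remainder 0

3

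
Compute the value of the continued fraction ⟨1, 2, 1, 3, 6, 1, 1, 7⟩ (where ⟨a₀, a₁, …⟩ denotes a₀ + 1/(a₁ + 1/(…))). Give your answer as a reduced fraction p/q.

a_0 = 1: 1/1
a_1 = 2: 3/2
a_2 = 1: 4/3
a_3 = 3: 15/11
a_4 = 6: 94/69
a_5 = 1: 109/80
a_6 = 1: 203/149
a_7 = 7: 1530/1123

1530/1123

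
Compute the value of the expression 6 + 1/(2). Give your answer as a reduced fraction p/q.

Start with 2.
6 + 1/(2/1) = 6 + 1/2 = 13/2

13/2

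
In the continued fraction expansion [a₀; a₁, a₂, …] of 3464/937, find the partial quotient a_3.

Run the Euclidean algorithm, recording each quotient:
⌊3464/937⌋ = 3, remainder 653
⌊937/653⌋ = 1, remainder 284
⌊653/284⌋ = 2, remainder 85
⌊284/85⌋ = 3, remainder 29

3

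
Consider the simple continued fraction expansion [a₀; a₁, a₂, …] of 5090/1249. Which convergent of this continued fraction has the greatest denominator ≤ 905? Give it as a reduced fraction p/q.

a_0 = 4: 4/1  (≤ bound)
a_1 = 13: 53/13  (≤ bound)
a_2 = 3: 163/40  (≤ bound)
a_3 = 2: 379/93  (≤ bound)
a_4 = 13: 5090/1249  (> 905, stop)

379/93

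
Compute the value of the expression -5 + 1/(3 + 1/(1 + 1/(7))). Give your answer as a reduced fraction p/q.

-147/31

a_0 = -5: -5/1
a_1 = 3: -14/3
a_2 = 1: -19/4
a_3 = 7: -147/31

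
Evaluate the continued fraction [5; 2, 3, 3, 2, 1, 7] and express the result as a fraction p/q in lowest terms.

3179/585

Start with 7.
1 + 1/(7/1) = 1 + 1/7 = 8/7
2 + 1/(8/7) = 2 + 7/8 = 23/8
3 + 1/(23/8) = 3 + 8/23 = 77/23
3 + 1/(77/23) = 3 + 23/77 = 254/77
2 + 1/(254/77) = 2 + 77/254 = 585/254
5 + 1/(585/254) = 5 + 254/585 = 3179/585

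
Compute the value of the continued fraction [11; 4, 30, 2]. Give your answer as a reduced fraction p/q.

2767/246

Start with 2.
30 + 1/(2/1) = 30 + 1/2 = 61/2
4 + 1/(61/2) = 4 + 2/61 = 246/61
11 + 1/(246/61) = 11 + 61/246 = 2767/246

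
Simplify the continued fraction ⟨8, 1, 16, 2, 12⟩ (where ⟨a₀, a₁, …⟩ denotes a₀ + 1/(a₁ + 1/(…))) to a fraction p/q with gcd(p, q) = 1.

a_0 = 8: 8/1
a_1 = 1: 9/1
a_2 = 16: 152/17
a_3 = 2: 313/35
a_4 = 12: 3908/437

3908/437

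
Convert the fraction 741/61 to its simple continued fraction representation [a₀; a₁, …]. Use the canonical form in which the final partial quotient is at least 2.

[12; 6, 1, 3, 2]

741 ÷ 61 → quotient 12, remainder 9
61 ÷ 9 → quotient 6, remainder 7
9 ÷ 7 → quotient 1, remainder 2
7 ÷ 2 → quotient 3, remainder 1
2 ÷ 1 → quotient 2, remainder 0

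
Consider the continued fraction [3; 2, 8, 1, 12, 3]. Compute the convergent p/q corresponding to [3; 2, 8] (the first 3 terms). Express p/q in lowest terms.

59/17

a_0 = 3: 3/1
a_1 = 2: 7/2
a_2 = 8: 59/17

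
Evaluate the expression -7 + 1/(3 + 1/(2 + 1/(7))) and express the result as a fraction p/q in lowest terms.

-349/52

Starting at the tail and folding back:
Start with 7.
2 + 1/(7/1) = 2 + 1/7 = 15/7
3 + 1/(15/7) = 3 + 7/15 = 52/15
-7 + 1/(52/15) = -7 + 15/52 = -349/52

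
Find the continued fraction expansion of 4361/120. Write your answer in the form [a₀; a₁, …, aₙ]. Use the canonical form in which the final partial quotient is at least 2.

[36; 2, 1, 12, 1, 2]

4361 = 36·120 + 41, so a_0 = 36
120 = 2·41 + 38, so a_1 = 2
41 = 1·38 + 3, so a_2 = 1
38 = 12·3 + 2, so a_3 = 12
3 = 1·2 + 1, so a_4 = 1
2 = 2·1 + 0, so a_5 = 2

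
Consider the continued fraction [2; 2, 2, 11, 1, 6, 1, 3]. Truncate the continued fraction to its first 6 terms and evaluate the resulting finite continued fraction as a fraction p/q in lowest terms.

1031/429

a_0 = 2: 2/1
a_1 = 2: 5/2
a_2 = 2: 12/5
a_3 = 11: 137/57
a_4 = 1: 149/62
a_5 = 6: 1031/429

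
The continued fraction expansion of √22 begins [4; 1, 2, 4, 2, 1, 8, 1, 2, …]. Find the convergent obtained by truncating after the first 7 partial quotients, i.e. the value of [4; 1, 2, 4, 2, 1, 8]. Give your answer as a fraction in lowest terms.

1712/365

Compute successive convergents:
a_0 = 4: 4/1
a_1 = 1: 5/1
a_2 = 2: 14/3
a_3 = 4: 61/13
a_4 = 2: 136/29
a_5 = 1: 197/42
a_6 = 8: 1712/365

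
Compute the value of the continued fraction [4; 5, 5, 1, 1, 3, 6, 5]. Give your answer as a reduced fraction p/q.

a_0 = 4: 4/1
a_1 = 5: 21/5
a_2 = 5: 109/26
a_3 = 1: 130/31
a_4 = 1: 239/57
a_5 = 3: 847/202
a_6 = 6: 5321/1269
a_7 = 5: 27452/6547

27452/6547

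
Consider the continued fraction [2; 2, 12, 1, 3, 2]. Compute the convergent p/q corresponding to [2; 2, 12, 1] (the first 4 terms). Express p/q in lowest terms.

67/27

Start with 1.
12 + 1/(1/1) = 12 + 1/1 = 13/1
2 + 1/(13/1) = 2 + 1/13 = 27/13
2 + 1/(27/13) = 2 + 13/27 = 67/27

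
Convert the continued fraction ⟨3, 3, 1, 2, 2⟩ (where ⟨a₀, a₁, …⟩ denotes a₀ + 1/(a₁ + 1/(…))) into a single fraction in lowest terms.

85/26

Work from the innermost term outward:
Start with 2.
2 + 1/(2/1) = 2 + 1/2 = 5/2
1 + 1/(5/2) = 1 + 2/5 = 7/5
3 + 1/(7/5) = 3 + 5/7 = 26/7
3 + 1/(26/7) = 3 + 7/26 = 85/26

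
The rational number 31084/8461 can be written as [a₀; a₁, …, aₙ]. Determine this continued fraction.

[3; 1, 2, 15, 4, 45]

31084 ÷ 8461 → quotient 3, remainder 5701
8461 ÷ 5701 → quotient 1, remainder 2760
5701 ÷ 2760 → quotient 2, remainder 181
2760 ÷ 181 → quotient 15, remainder 45
181 ÷ 45 → quotient 4, remainder 1
45 ÷ 1 → quotient 45, remainder 0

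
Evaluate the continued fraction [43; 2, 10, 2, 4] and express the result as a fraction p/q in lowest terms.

a_0 = 43: 43/1
a_1 = 2: 87/2
a_2 = 10: 913/21
a_3 = 2: 1913/44
a_4 = 4: 8565/197

8565/197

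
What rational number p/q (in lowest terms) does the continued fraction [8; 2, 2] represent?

42/5

Use the convergent recurrence hₖ = aₖ·hₖ₋₁ + hₖ₋₂ (and likewise for the denominators kₖ):
a_0 = 8: 8/1
a_1 = 2: 17/2
a_2 = 2: 42/5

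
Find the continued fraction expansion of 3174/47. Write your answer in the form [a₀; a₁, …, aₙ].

[67; 1, 1, 7, 3]

3174 = 67·47 + 25, so a_0 = 67
47 = 1·25 + 22, so a_1 = 1
25 = 1·22 + 3, so a_2 = 1
22 = 7·3 + 1, so a_3 = 7
3 = 3·1 + 0, so a_4 = 3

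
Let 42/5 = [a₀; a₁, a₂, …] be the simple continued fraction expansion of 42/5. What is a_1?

⌊42/5⌋ = 8, remainder 2
⌊5/2⌋ = 2, remainder 1

2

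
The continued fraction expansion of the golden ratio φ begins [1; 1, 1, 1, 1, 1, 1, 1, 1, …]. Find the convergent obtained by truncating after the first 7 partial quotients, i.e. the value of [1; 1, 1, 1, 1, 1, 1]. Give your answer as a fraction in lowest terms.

Compute successive convergents:
a_0 = 1: 1/1
a_1 = 1: 2/1
a_2 = 1: 3/2
a_3 = 1: 5/3
a_4 = 1: 8/5
a_5 = 1: 13/8
a_6 = 1: 21/13

21/13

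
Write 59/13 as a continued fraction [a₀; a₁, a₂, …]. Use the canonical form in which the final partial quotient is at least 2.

[4; 1, 1, 6]

⌊59/13⌋ = 4, remainder 7
⌊13/7⌋ = 1, remainder 6
⌊7/6⌋ = 1, remainder 1
⌊6/1⌋ = 6, remainder 0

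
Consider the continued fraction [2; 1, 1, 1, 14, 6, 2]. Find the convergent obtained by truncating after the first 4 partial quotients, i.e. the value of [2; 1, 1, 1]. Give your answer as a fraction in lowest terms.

8/3

Start with 1.
1 + 1/(1/1) = 1 + 1/1 = 2/1
1 + 1/(2/1) = 1 + 1/2 = 3/2
2 + 1/(3/2) = 2 + 2/3 = 8/3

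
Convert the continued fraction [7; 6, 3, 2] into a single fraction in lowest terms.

Collapse the nested fraction from the inside out:
Start with 2.
3 + 1/(2/1) = 3 + 1/2 = 7/2
6 + 1/(7/2) = 6 + 2/7 = 44/7
7 + 1/(44/7) = 7 + 7/44 = 315/44

315/44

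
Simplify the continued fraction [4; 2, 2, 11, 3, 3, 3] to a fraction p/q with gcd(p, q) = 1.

Start with 3.
3 + 1/(3/1) = 3 + 1/3 = 10/3
3 + 1/(10/3) = 3 + 3/10 = 33/10
11 + 1/(33/10) = 11 + 10/33 = 373/33
2 + 1/(373/33) = 2 + 33/373 = 779/373
2 + 1/(779/373) = 2 + 373/779 = 1931/779
4 + 1/(1931/779) = 4 + 779/1931 = 8503/1931

8503/1931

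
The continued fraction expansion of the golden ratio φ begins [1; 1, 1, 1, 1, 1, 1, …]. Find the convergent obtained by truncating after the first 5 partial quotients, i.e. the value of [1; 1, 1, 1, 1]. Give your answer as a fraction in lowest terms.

Collapse the nested fraction from the inside out:
Start with 1.
1 + 1/(1/1) = 1 + 1/1 = 2/1
1 + 1/(2/1) = 1 + 1/2 = 3/2
1 + 1/(3/2) = 1 + 2/3 = 5/3
1 + 1/(5/3) = 1 + 3/5 = 8/5

8/5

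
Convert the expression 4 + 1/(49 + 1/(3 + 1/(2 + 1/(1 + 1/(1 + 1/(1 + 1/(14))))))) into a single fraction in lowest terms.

78283/19472

a_0 = 4: 4/1
a_1 = 49: 197/49
a_2 = 3: 595/148
a_3 = 2: 1387/345
a_4 = 1: 1982/493
a_5 = 1: 3369/838
a_6 = 1: 5351/1331
a_7 = 14: 78283/19472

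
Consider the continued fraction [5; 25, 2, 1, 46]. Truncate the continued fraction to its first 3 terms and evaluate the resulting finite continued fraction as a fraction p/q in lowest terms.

a_0 = 5: 5/1
a_1 = 25: 126/25
a_2 = 2: 257/51

257/51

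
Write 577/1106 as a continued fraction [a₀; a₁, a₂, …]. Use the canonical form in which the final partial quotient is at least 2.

Repeatedly divide and take the remainder:
⌊577/1106⌋ = 0, remainder 577
⌊1106/577⌋ = 1, remainder 529
⌊577/529⌋ = 1, remainder 48
⌊529/48⌋ = 11, remainder 1
⌊48/1⌋ = 48, remainder 0

[0; 1, 1, 11, 48]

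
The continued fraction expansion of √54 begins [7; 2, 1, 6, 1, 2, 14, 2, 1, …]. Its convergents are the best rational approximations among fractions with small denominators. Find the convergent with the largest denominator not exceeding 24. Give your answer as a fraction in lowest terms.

List convergents until the denominator exceeds the bound:
a_0 = 7: 7/1  (≤ bound)
a_1 = 2: 15/2  (≤ bound)
a_2 = 1: 22/3  (≤ bound)
a_3 = 6: 147/20  (≤ bound)
a_4 = 1: 169/23  (≤ bound)
a_5 = 2: 485/66  (> 24, stop)

169/23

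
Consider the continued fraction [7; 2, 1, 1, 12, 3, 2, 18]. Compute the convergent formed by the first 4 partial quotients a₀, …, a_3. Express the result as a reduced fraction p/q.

37/5

a_0 = 7: 7/1
a_1 = 2: 15/2
a_2 = 1: 22/3
a_3 = 1: 37/5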